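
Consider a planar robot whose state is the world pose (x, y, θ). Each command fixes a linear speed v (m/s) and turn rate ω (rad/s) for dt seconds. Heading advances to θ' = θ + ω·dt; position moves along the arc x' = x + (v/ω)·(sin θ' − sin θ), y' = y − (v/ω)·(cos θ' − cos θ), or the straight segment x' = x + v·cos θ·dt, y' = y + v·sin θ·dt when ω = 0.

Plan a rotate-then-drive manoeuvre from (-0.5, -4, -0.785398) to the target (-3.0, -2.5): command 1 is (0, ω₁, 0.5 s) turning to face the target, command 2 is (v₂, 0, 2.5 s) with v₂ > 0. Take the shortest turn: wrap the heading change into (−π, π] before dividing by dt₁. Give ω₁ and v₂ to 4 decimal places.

ω₁ = -5.7932, v₂ = 1.1662

heading to target = atan2(-2.5−-4, -3−-0.5) = 2.6012
Δθ = wrap(2.6012 − -0.7854) = -2.8966; ω₁ = Δθ/dt₁ = -5.7932
distance = √((-3−-0.5)² + (-2.5−-4)²) = 2.9155; v₂ = distance/dt₂ = 1.1662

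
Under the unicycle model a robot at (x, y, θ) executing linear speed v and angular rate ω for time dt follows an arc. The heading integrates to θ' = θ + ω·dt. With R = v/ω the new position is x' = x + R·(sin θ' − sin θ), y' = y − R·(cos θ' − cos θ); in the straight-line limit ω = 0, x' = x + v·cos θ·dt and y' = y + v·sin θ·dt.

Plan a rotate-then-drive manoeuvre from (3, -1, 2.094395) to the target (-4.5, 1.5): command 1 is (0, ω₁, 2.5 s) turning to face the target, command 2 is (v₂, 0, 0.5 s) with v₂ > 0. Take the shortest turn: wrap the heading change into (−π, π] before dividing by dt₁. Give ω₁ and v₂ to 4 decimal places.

ω₁ = 0.2902, v₂ = 15.8114

heading to target = atan2(1.5−-1, -4.5−3) = 2.8198
Δθ = wrap(2.8198 − 2.0944) = 0.7254; ω₁ = Δθ/dt₁ = 0.2902
distance = √((-4.5−3)² + (1.5−-1)²) = 7.9057; v₂ = distance/dt₂ = 15.8114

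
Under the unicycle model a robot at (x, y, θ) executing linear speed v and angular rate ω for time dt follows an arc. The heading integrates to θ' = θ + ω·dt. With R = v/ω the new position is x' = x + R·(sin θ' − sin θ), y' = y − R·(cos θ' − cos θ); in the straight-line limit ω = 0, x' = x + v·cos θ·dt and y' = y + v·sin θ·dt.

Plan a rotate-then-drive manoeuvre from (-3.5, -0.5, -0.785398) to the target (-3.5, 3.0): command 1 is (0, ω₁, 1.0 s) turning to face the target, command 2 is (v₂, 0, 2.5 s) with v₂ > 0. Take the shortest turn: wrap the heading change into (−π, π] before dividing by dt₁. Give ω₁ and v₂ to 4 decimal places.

ω₁ = 2.3562, v₂ = 1.4000

heading to target = atan2(3−-0.5, -3.5−-3.5) = 1.5708
Δθ = wrap(1.5708 − -0.7854) = 2.3562; ω₁ = Δθ/dt₁ = 2.3562
distance = √((-3.5−-3.5)² + (3−-0.5)²) = 3.5000; v₂ = distance/dt₂ = 1.4000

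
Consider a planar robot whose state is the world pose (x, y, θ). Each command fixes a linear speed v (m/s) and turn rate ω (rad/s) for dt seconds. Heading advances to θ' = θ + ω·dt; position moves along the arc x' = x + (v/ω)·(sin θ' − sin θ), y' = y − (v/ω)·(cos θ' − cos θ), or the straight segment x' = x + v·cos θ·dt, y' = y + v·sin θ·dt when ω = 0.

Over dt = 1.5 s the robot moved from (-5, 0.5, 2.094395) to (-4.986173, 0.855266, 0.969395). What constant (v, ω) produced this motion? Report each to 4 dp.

Δθ = 0.969395 − 2.094395 = -1.125000
ω = Δθ/dt = -1.125000/1.5 = -0.7500
R = −Δy/(cos θ' − cos θ) = -0.3333
v = R·ω = -0.3333·-0.7500 = 0.2500

v = 0.2500, ω = -0.7500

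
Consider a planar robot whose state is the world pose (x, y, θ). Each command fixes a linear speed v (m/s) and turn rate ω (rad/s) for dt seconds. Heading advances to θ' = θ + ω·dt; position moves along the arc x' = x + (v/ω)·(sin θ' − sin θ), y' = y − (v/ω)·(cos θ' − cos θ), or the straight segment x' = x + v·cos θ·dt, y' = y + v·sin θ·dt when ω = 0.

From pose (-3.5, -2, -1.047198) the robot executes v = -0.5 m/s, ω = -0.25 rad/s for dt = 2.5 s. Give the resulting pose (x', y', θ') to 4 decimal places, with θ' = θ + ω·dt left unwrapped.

θ' = -1.0472 + -0.25·2.5 = -1.6722
R = v/ω = -0.5/-0.25 = 2.0000
x' = -3.5 + 2.0000·(sin -1.6722 − sin -1.0472) = -3.7577
y' = -2 − 2.0000·(cos -1.6722 − cos -1.0472) = -0.7975

(-3.7577, -0.7975, -1.6722)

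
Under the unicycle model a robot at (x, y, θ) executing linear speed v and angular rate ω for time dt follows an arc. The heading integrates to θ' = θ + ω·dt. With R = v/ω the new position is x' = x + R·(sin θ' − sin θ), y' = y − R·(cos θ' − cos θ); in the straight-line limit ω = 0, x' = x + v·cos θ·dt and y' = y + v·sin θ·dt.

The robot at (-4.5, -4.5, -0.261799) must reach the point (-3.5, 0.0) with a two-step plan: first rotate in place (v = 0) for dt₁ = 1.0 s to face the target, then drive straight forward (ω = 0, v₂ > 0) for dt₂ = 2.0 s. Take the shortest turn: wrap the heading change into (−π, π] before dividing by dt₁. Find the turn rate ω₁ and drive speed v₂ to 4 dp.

heading to target = atan2(0−-4.5, -3.5−-4.5) = 1.3521
Δθ = wrap(1.3521 − -0.2618) = 1.6139; ω₁ = Δθ/dt₁ = 1.6139
distance = √((-3.5−-4.5)² + (0−-4.5)²) = 4.6098; v₂ = distance/dt₂ = 2.3049

ω₁ = 1.6139, v₂ = 2.3049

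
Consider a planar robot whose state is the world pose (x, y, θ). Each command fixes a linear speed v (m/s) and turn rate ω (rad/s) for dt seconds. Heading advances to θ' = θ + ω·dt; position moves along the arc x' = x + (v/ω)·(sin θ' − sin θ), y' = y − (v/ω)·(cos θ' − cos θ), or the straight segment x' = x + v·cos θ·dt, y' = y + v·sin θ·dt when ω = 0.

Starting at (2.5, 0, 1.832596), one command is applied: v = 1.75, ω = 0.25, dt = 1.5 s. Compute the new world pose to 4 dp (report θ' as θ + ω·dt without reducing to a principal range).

θ' = 1.8326 + 0.25·1.5 = 2.2076
R = v/ω = 1.75/0.25 = 7.0000
x' = 2.5 + 7.0000·(sin 2.2076 − sin 1.8326) = 1.3665
y' = 0 − 7.0000·(cos 2.2076 − cos 1.8326) = 2.3506

(1.3665, 2.3506, 2.2076)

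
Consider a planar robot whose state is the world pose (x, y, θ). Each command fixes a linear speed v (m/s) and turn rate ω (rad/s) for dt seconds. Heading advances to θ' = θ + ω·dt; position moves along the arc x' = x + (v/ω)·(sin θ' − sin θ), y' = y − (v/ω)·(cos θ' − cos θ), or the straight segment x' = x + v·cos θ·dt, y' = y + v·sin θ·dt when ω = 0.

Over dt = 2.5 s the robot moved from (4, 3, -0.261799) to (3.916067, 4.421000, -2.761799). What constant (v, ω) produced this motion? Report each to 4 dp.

v = -0.7500, ω = -1.0000

Δθ = -2.761799 − -0.261799 = -2.500000
ω = Δθ/dt = -2.500000/2.5 = -1.0000
R = −Δy/(cos θ' − cos θ) = 0.7500
v = R·ω = 0.7500·-1.0000 = -0.7500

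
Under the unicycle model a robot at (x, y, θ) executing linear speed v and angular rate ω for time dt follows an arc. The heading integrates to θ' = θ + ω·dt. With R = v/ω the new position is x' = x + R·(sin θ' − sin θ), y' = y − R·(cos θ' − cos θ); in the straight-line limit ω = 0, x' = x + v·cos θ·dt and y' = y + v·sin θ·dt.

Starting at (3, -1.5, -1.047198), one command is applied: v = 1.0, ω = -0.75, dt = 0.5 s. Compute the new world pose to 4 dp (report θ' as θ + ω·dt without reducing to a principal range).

(3.1639, -1.9693, -1.4222)

θ' = -1.0472 + -0.75·0.5 = -1.4222
R = v/ω = 1.0/-0.75 = -1.3333
x' = 3 + -1.3333·(sin -1.4222 − sin -1.0472) = 3.1639
y' = -1.5 − -1.3333·(cos -1.4222 − cos -1.0472) = -1.9693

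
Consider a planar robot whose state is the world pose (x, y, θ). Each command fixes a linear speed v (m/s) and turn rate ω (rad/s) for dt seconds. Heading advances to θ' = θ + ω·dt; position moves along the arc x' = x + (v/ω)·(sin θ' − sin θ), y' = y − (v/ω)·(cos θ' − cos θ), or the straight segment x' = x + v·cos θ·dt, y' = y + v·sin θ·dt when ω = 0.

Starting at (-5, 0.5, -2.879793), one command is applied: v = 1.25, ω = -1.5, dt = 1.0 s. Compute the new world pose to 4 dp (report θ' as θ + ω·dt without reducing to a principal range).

(-6.0033, 1.0329, -4.3798)

θ' = -2.8798 + -1.5·1.0 = -4.3798
R = v/ω = 1.25/-1.5 = -0.8333
x' = -5 + -0.8333·(sin -4.3798 − sin -2.8798) = -6.0033
y' = 0.5 − -0.8333·(cos -4.3798 − cos -2.8798) = 1.0329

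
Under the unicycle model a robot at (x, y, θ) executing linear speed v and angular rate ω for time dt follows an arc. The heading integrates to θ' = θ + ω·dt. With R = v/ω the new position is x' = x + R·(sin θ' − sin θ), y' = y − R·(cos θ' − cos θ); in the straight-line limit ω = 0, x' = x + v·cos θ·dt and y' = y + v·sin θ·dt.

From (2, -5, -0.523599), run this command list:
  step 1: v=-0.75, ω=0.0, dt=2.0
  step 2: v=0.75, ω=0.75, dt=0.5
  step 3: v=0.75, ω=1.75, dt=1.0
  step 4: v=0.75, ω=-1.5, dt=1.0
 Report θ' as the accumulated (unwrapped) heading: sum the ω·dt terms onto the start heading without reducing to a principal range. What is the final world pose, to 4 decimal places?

(1.9939, -3.4233, 0.1014)

step 1: θ'=-0.5236 (straight) → pose (0.7010, -4.2500, -0.5236)
step 2: θ'=-0.1486 (R=1.0000) → pose (1.0529, -4.3730, -0.1486)
step 3: θ'=1.6014 (R=0.4286) → pose (1.5447, -3.9360, 1.6014)
step 4: θ'=0.1014 (R=-0.5000) → pose (1.9939, -3.4233, 0.1014)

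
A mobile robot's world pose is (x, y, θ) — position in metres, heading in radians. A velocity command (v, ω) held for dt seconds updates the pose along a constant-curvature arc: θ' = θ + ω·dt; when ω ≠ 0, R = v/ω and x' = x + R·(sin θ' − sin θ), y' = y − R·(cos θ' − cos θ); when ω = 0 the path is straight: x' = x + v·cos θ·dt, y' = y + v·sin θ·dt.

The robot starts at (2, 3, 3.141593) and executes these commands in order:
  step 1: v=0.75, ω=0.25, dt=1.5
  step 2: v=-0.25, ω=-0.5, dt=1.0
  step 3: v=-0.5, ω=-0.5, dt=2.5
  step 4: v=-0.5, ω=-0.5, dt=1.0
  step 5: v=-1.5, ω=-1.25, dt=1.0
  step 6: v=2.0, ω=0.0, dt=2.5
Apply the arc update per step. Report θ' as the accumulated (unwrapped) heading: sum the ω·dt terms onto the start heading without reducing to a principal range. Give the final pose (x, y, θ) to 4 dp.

(5.8504, 0.7732, 0.0166)

step 1: θ'=3.5166 (R=3.0000) → pose (0.9012, 2.7915, 3.5166)
step 2: θ'=3.0166 (R=0.5000) → pose (1.1467, 2.8224, 3.0166)
step 3: θ'=1.7666 (R=1.0000) → pose (2.0029, 2.0247, 1.7666)
step 4: θ'=1.2666 (R=1.0000) → pose (1.9761, 1.5306, 1.2666)
step 5: θ'=0.0166 (R=1.2000) → pose (0.8511, 0.6902, 0.0166)
step 6: θ'=0.0166 (straight) → pose (5.8504, 0.7732, 0.0166)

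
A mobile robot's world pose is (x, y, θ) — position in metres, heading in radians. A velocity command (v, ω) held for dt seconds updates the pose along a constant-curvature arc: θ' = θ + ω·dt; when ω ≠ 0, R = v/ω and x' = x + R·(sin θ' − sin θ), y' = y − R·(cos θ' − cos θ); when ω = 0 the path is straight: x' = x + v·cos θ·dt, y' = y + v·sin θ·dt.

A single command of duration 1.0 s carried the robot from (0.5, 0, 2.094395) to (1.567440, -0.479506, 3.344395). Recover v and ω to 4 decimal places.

Δθ = 3.344395 − 2.094395 = 1.250000
ω = Δθ/dt = 1.250000/1.0 = 1.2500
R = Δx/(sin θ' − sin θ) = -1.0000
v = R·ω = -1.0000·1.2500 = -1.2500

v = -1.2500, ω = 1.2500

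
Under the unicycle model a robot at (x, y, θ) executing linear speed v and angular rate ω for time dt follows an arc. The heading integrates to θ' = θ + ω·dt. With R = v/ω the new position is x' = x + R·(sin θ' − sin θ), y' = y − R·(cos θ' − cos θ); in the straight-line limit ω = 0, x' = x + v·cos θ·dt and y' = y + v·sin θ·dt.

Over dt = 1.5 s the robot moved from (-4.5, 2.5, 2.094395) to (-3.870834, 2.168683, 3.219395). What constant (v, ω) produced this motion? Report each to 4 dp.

v = -0.5000, ω = 0.7500

Δθ = 3.219395 − 2.094395 = 1.125000
ω = Δθ/dt = 1.125000/1.5 = 0.7500
R = Δx/(sin θ' − sin θ) = -0.6667
v = R·ω = -0.6667·0.7500 = -0.5000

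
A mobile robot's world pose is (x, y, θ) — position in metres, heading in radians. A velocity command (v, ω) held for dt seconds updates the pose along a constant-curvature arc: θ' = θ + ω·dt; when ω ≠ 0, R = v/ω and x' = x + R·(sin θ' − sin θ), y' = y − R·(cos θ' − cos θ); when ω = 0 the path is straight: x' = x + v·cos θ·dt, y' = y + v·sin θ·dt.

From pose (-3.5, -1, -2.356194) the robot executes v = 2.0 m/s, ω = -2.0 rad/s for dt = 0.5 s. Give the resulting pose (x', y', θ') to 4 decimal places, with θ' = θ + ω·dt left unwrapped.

θ' = -2.3562 + -2.0·0.5 = -3.3562
R = v/ω = 2.0/-2.0 = -1.0000
x' = -3.5 + -1.0000·(sin -3.3562 − sin -2.3562) = -4.4201
y' = -1 − -1.0000·(cos -3.3562 − cos -2.3562) = -1.2700

(-4.4201, -1.2700, -3.3562)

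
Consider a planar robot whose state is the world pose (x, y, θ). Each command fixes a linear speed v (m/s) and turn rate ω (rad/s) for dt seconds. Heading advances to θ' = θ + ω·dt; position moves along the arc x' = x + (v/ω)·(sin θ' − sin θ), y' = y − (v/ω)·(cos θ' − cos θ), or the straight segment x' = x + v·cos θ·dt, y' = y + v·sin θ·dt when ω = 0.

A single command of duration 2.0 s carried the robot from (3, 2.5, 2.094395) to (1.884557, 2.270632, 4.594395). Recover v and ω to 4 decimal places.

Δθ = 4.594395 − 2.094395 = 2.500000
ω = Δθ/dt = 2.500000/2.0 = 1.2500
R = Δx/(sin θ' − sin θ) = 0.6000
v = R·ω = 0.6000·1.2500 = 0.7500

v = 0.7500, ω = 1.2500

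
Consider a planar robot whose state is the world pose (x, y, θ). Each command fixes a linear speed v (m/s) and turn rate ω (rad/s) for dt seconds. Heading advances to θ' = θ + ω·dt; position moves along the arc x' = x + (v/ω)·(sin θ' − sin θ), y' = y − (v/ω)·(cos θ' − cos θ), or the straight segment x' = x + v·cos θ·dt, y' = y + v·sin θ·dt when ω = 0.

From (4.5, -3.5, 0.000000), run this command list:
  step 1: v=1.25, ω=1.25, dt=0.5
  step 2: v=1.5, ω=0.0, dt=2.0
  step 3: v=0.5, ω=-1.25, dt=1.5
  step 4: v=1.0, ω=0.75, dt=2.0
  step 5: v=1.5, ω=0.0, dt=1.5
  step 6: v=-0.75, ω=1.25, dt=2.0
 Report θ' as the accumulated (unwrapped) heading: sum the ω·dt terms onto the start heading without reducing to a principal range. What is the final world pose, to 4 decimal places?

step 1: θ'=0.6250 (R=1.0000) → pose (5.0851, -3.3110, 0.6250)
step 2: θ'=0.6250 (straight) → pose (7.5180, -1.5557, 0.6250)
step 3: θ'=-1.2500 (R=-0.4000) → pose (8.1316, -1.7539, -1.2500)
step 4: θ'=0.2500 (R=1.3333) → pose (9.7268, -2.6254, 0.2500)
step 5: θ'=0.2500 (straight) → pose (11.9069, -2.0687, 0.2500)
step 6: θ'=2.7500 (R=-0.6000) → pose (11.8263, -3.2047, 2.7500)

(11.8263, -3.2047, 2.7500)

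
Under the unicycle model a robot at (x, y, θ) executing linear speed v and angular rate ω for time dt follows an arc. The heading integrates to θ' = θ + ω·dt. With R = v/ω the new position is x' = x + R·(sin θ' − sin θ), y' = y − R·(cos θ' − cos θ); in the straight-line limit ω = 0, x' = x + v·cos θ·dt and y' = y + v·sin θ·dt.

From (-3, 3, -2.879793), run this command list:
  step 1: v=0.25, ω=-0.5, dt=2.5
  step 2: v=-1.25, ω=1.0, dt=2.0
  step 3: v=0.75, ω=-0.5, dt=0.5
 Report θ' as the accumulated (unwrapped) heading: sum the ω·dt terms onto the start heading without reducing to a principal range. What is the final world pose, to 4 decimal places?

(-1.6797, 2.9428, -2.3798)

step 1: θ'=-4.1298 (R=-0.5000) → pose (-3.5469, 3.2079, -4.1298)
step 2: θ'=-2.1298 (R=-1.2500) → pose (-1.4434, 3.2327, -2.1298)
step 3: θ'=-2.3798 (R=-1.5000) → pose (-1.6797, 2.9428, -2.3798)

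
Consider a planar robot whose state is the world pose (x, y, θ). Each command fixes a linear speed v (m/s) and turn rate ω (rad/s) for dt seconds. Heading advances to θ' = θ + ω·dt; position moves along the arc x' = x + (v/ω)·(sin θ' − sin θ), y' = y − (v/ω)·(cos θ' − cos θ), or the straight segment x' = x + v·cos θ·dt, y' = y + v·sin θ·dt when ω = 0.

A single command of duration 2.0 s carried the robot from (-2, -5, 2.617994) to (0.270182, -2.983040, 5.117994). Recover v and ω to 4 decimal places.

Δθ = 5.117994 − 2.617994 = 2.500000
ω = Δθ/dt = 2.500000/2.0 = 1.2500
R = Δx/(sin θ' − sin θ) = -1.6000
v = R·ω = -1.6000·1.2500 = -2.0000

v = -2.0000, ω = 1.2500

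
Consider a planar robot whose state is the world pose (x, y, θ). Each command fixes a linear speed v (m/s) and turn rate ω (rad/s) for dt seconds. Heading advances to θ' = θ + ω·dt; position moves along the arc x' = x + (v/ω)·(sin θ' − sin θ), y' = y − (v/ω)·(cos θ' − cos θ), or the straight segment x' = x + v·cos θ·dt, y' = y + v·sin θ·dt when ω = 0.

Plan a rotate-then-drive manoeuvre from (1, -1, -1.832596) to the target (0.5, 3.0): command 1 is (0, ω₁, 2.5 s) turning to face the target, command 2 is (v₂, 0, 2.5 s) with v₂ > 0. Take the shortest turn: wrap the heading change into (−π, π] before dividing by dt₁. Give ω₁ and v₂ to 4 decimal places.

heading to target = atan2(3−-1, 0.5−1) = 1.6952
Δθ = wrap(1.6952 − -1.8326) = -2.7554; ω₁ = Δθ/dt₁ = -1.1022
distance = √((0.5−1)² + (3−-1)²) = 4.0311; v₂ = distance/dt₂ = 1.6125

ω₁ = -1.1022, v₂ = 1.6125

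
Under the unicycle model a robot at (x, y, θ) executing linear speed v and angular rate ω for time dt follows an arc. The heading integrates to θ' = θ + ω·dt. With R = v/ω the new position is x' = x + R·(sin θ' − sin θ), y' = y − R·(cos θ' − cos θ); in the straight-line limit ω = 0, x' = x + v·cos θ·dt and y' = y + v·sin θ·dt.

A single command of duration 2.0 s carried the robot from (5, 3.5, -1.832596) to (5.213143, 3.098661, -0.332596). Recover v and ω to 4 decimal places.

v = 0.2500, ω = 0.7500

Δθ = -0.332596 − -1.832596 = 1.500000
ω = Δθ/dt = 1.500000/2.0 = 0.7500
R = −Δy/(cos θ' − cos θ) = 0.3333
v = R·ω = 0.3333·0.7500 = 0.2500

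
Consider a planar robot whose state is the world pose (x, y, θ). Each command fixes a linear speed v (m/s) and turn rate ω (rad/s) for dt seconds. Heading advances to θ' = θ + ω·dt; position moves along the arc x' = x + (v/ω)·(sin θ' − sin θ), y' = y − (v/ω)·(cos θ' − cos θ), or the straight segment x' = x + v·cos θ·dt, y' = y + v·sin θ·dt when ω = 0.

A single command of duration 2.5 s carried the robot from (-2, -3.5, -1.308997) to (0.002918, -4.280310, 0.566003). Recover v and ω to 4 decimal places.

Δθ = 0.566003 − -1.308997 = 1.875000
ω = Δθ/dt = 1.875000/2.5 = 0.7500
R = Δx/(sin θ' − sin θ) = 1.3333
v = R·ω = 1.3333·0.7500 = 1.0000

v = 1.0000, ω = 0.7500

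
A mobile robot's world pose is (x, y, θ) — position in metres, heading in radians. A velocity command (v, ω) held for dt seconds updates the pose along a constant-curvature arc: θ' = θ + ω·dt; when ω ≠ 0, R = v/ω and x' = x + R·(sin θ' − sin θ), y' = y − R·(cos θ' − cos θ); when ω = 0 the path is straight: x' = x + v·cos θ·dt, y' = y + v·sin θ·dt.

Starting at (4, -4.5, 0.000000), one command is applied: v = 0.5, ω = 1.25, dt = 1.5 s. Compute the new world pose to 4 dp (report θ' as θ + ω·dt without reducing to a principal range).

θ' = 0.0000 + 1.25·1.5 = 1.8750
R = v/ω = 0.5/1.25 = 0.4000
x' = 4 + 0.4000·(sin 1.8750 − sin 0.0000) = 4.3816
y' = -4.5 − 0.4000·(cos 1.8750 − cos 0.0000) = -3.9802

(4.3816, -3.9802, 1.8750)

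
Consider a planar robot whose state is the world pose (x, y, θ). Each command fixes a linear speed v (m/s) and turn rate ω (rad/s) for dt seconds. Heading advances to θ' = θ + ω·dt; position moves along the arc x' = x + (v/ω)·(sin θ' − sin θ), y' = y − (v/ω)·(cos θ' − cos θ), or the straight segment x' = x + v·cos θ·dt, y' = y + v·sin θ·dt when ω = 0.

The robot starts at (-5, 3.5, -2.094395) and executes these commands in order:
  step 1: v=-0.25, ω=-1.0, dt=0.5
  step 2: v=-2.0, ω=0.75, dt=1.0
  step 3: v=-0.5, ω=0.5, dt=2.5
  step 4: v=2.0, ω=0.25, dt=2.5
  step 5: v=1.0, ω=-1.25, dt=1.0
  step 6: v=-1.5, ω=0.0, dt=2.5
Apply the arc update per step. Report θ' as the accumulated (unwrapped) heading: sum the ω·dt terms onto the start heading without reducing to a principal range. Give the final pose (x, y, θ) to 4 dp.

(0.0733, 7.8722, -1.2194)

step 1: θ'=-2.5944 (R=0.2500) → pose (-4.9136, 3.5885, -2.5944)
step 2: θ'=-1.8444 (R=-2.6667) → pose (-3.7335, 5.1453, -1.8444)
step 3: θ'=-0.5944 (R=-1.0000) → pose (-4.1363, 6.2439, -0.5944)
step 4: θ'=0.0306 (R=8.0000) → pose (0.5885, 4.8756, 0.0306)
step 5: θ'=-1.2194 (R=-0.8000) → pose (1.3641, 4.3513, -1.2194)
step 6: θ'=-1.2194 (straight) → pose (0.0733, 7.8722, -1.2194)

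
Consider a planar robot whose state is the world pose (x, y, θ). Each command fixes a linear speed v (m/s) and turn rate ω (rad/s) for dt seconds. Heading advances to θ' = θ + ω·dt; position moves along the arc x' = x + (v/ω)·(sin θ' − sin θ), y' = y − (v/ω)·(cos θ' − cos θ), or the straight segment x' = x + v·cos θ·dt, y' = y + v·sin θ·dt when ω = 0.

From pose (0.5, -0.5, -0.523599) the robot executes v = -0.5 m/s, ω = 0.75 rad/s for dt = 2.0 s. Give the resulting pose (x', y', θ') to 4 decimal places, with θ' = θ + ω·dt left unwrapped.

(-0.3857, -0.7040, 0.9764)

θ' = -0.5236 + 0.75·2.0 = 0.9764
R = v/ω = -0.5/0.75 = -0.6667
x' = 0.5 + -0.6667·(sin 0.9764 − sin -0.5236) = -0.3857
y' = -0.5 − -0.6667·(cos 0.9764 − cos -0.5236) = -0.7040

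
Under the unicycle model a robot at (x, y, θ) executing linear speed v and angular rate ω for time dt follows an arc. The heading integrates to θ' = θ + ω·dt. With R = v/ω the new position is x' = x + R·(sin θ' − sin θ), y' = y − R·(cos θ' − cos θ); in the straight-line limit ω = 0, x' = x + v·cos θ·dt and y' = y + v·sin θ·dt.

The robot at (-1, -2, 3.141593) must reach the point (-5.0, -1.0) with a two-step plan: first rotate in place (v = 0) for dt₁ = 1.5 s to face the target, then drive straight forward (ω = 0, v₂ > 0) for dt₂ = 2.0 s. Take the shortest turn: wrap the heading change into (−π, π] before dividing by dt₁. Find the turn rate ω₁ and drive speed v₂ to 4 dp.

heading to target = atan2(-1−-2, -5−-1) = 2.8966
Δθ = wrap(2.8966 − 3.1416) = -0.2450; ω₁ = Δθ/dt₁ = -0.1633
distance = √((-5−-1)² + (-1−-2)²) = 4.1231; v₂ = distance/dt₂ = 2.0616

ω₁ = -0.1633, v₂ = 2.0616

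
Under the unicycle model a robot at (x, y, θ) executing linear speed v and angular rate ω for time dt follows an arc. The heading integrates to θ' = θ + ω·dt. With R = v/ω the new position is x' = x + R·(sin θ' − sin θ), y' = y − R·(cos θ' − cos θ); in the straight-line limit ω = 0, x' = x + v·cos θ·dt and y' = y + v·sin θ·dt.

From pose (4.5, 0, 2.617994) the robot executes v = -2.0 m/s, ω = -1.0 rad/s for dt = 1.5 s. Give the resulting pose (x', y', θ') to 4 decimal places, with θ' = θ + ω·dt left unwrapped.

θ' = 2.6180 + -1.0·1.5 = 1.1180
R = v/ω = -2.0/-1.0 = 2.0000
x' = 4.5 + 2.0000·(sin 1.1180 − sin 2.6180) = 5.2984
y' = 0 − 2.0000·(cos 1.1180 − cos 2.6180) = -2.6070

(5.2984, -2.6070, 1.1180)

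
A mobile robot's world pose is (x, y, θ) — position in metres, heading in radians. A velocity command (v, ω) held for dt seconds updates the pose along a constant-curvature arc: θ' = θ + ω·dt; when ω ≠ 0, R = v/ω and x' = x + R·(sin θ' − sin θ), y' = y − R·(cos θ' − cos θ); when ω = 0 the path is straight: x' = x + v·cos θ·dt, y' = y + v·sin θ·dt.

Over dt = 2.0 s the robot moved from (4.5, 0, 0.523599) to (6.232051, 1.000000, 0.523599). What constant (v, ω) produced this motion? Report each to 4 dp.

v = 1.0000, ω = 0.0000

Δθ = 0.523599 − 0.523599 = 0.000000
ω = Δθ/dt = 0.000000/2.0 = 0.0000
ω = 0 → v = (Δx·cos θ + Δy·sin θ)/dt = 1.0000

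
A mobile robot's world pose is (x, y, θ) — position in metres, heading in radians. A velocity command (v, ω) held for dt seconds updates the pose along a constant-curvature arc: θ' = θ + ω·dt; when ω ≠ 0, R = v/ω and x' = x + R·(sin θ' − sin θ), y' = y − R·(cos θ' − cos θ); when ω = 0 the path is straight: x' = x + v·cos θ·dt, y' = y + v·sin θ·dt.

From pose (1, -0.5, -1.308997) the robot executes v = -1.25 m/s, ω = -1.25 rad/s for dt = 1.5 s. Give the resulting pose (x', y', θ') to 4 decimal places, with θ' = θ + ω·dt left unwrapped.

(2.0083, 0.7579, -3.1840)

θ' = -1.3090 + -1.25·1.5 = -3.1840
R = v/ω = -1.25/-1.25 = 1.0000
x' = 1 + 1.0000·(sin -3.1840 − sin -1.3090) = 2.0083
y' = -0.5 − 1.0000·(cos -3.1840 − cos -1.3090) = 0.7579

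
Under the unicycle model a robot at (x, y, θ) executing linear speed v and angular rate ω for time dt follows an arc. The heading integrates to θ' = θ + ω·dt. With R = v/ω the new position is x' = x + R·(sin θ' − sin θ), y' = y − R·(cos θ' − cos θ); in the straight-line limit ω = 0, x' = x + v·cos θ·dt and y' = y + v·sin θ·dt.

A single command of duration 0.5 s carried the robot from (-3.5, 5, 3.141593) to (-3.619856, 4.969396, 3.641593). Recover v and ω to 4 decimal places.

Δθ = 3.641593 − 3.141593 = 0.500000
ω = Δθ/dt = 0.500000/0.5 = 1.0000
R = Δx/(sin θ' − sin θ) = 0.2500
v = R·ω = 0.2500·1.0000 = 0.2500

v = 0.2500, ω = 1.0000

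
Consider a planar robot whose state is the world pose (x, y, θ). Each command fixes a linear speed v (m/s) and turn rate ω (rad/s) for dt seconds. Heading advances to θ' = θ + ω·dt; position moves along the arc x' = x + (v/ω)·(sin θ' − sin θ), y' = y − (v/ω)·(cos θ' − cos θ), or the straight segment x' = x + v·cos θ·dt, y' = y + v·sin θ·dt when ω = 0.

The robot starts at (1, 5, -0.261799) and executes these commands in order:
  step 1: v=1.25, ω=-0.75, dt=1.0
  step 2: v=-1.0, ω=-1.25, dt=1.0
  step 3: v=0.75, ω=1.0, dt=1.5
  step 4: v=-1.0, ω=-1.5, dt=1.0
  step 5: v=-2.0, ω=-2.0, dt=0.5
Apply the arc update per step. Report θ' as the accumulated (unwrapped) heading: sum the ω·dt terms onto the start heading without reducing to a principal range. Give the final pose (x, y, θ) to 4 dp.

(2.9406, 5.4502, -3.2618)

step 1: θ'=-1.0118 (R=-1.6667) → pose (1.9816, 4.2740, -1.0118)
step 2: θ'=-2.2618 (R=0.8000) → pose (2.0434, 5.2081, -2.2618)
step 3: θ'=-0.7618 (R=0.7500) → pose (2.1036, 4.1875, -0.7618)
step 4: θ'=-2.2618 (R=0.6667) → pose (2.0501, 5.0947, -2.2618)
step 5: θ'=-3.2618 (R=1.0000) → pose (2.9406, 5.4502, -3.2618)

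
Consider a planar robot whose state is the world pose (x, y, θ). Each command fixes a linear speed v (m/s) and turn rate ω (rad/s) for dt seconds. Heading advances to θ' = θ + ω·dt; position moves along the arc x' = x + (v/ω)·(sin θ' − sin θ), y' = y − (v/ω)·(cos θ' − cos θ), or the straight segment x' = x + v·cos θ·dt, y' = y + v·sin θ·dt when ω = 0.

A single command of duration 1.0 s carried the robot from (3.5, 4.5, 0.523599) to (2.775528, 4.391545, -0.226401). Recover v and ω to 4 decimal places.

v = -0.7500, ω = -0.7500

Δθ = -0.226401 − 0.523599 = -0.750000
ω = Δθ/dt = -0.750000/1.0 = -0.7500
R = Δx/(sin θ' − sin θ) = 1.0000
v = R·ω = 1.0000·-0.7500 = -0.7500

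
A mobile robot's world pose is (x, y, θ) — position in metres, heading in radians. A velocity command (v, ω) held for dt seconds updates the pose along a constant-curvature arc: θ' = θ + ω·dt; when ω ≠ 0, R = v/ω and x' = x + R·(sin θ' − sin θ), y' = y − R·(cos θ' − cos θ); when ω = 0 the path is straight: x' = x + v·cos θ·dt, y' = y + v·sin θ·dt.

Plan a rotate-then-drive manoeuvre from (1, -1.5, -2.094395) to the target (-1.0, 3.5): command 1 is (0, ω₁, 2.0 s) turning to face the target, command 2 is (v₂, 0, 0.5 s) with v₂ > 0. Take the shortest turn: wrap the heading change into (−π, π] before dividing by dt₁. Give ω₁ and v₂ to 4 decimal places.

ω₁ = -1.1187, v₂ = 10.7703

heading to target = atan2(3.5−-1.5, -1−1) = 1.9513
Δθ = wrap(1.9513 − -2.0944) = -2.2375; ω₁ = Δθ/dt₁ = -1.1187
distance = √((-1−1)² + (3.5−-1.5)²) = 5.3852; v₂ = distance/dt₂ = 10.7703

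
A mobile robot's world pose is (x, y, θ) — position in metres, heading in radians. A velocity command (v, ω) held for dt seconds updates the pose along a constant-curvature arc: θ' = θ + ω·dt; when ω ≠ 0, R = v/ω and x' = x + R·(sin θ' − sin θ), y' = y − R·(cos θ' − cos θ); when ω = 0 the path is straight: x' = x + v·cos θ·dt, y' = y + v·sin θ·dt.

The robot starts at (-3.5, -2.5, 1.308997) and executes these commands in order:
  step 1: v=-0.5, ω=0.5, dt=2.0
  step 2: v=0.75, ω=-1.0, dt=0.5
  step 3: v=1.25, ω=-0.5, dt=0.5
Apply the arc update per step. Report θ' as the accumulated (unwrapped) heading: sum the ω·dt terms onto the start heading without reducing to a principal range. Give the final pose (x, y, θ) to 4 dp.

(-3.5182, -2.4846, 1.5590)

step 1: θ'=2.3090 (R=-1.0000) → pose (-3.2738, -3.4318, 2.3090)
step 2: θ'=1.8090 (R=-0.7500) → pose (-3.4478, -3.1040, 1.8090)
step 3: θ'=1.5590 (R=-2.5000) → pose (-3.5182, -2.4846, 1.5590)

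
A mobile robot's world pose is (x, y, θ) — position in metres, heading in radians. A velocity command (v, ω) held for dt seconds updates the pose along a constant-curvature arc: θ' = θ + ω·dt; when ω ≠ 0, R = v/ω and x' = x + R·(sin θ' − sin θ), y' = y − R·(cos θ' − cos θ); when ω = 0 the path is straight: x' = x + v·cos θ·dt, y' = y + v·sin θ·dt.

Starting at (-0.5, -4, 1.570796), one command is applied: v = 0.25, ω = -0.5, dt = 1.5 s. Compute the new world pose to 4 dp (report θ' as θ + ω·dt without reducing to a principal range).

(-0.3658, -3.6592, 0.8208)

θ' = 1.5708 + -0.5·1.5 = 0.8208
R = v/ω = 0.25/-0.5 = -0.5000
x' = -0.5 + -0.5000·(sin 0.8208 − sin 1.5708) = -0.3658
y' = -4 − -0.5000·(cos 0.8208 − cos 1.5708) = -3.6592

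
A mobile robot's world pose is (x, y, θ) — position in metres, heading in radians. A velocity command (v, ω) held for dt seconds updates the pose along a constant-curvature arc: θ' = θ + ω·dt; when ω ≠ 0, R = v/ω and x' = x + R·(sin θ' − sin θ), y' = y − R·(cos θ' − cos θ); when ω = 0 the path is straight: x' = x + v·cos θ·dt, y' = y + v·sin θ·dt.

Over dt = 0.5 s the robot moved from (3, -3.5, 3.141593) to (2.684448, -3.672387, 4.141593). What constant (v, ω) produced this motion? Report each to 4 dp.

Δθ = 4.141593 − 3.141593 = 1.000000
ω = Δθ/dt = 1.000000/0.5 = 2.0000
R = Δx/(sin θ' − sin θ) = 0.3750
v = R·ω = 0.3750·2.0000 = 0.7500

v = 0.7500, ω = 2.0000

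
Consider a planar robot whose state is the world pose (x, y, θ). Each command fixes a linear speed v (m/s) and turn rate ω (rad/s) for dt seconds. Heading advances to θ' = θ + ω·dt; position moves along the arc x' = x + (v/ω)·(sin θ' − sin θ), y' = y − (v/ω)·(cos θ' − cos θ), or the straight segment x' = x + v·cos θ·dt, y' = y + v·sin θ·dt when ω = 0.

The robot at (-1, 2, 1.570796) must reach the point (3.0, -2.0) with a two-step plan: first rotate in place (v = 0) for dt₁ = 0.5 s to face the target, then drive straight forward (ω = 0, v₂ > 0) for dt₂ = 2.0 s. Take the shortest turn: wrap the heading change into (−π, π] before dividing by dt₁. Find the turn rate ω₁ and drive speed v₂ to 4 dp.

heading to target = atan2(-2−2, 3−-1) = -0.7854
Δθ = wrap(-0.7854 − 1.5708) = -2.3562; ω₁ = Δθ/dt₁ = -4.7124
distance = √((3−-1)² + (-2−2)²) = 5.6569; v₂ = distance/dt₂ = 2.8284

ω₁ = -4.7124, v₂ = 2.8284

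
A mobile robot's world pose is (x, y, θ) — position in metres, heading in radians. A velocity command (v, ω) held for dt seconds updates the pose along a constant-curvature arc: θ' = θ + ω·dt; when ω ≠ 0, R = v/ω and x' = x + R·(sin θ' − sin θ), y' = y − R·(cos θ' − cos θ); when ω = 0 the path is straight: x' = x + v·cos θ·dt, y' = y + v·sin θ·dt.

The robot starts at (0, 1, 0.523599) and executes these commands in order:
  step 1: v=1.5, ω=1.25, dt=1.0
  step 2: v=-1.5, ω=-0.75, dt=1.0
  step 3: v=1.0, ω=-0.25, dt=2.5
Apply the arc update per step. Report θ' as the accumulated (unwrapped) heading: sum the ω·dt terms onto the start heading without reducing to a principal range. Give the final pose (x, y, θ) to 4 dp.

step 1: θ'=1.7736 (R=1.2000) → pose (0.5754, 2.2809, 1.7736)
step 2: θ'=1.0236 (R=2.0000) → pose (0.3244, 0.8375, 1.0236)
step 3: θ'=0.3986 (R=-4.0000) → pose (2.1878, 2.4427, 0.3986)

(2.1878, 2.4427, 0.3986)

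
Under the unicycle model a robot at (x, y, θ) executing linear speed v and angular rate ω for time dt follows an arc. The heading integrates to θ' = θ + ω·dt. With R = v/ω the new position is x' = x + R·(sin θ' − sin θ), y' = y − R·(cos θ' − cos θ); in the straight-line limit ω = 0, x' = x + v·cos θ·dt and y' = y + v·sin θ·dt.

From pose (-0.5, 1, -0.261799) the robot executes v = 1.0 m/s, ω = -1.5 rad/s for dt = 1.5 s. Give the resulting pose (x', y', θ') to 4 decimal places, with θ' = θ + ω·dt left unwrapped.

θ' = -0.2618 + -1.5·1.5 = -2.5118
R = v/ω = 1.0/-1.5 = -0.6667
x' = -0.5 + -0.6667·(sin -2.5118 − sin -0.2618) = -0.2799
y' = 1 − -0.6667·(cos -2.5118 − cos -0.2618) = -0.1827

(-0.2799, -0.1827, -2.5118)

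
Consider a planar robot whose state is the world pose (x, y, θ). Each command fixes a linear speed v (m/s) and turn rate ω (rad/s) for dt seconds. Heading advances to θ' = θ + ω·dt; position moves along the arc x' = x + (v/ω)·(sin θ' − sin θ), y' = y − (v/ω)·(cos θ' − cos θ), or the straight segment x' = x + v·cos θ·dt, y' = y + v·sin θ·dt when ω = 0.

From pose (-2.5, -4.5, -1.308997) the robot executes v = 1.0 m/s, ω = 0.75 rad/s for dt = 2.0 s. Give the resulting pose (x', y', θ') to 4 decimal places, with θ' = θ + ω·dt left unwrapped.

θ' = -1.3090 + 0.75·2.0 = 0.1910
R = v/ω = 1.0/0.75 = 1.3333
x' = -2.5 + 1.3333·(sin 0.1910 − sin -1.3090) = -0.9590
y' = -4.5 − 1.3333·(cos 0.1910 − cos -1.3090) = -5.4640

(-0.9590, -5.4640, 0.1910)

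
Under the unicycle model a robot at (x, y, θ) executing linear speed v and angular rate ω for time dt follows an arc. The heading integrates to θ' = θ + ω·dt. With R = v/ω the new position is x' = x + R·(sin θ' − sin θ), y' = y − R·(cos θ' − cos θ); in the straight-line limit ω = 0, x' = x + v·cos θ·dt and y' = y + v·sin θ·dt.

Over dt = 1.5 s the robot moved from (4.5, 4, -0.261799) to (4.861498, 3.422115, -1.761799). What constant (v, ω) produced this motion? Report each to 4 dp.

Δθ = -1.761799 − -0.261799 = -1.500000
ω = Δθ/dt = -1.500000/1.5 = -1.0000
R = −Δy/(cos θ' − cos θ) = -0.5000
v = R·ω = -0.5000·-1.0000 = 0.5000

v = 0.5000, ω = -1.0000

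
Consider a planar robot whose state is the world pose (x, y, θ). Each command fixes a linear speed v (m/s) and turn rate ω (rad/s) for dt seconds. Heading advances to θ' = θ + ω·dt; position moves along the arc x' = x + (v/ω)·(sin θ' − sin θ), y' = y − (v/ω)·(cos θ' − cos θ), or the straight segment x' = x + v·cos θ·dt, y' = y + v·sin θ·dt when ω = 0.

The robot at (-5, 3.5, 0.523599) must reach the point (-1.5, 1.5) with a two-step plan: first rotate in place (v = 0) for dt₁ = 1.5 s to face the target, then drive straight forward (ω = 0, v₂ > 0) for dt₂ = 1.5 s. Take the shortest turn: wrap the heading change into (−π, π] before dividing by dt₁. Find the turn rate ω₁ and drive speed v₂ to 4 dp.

ω₁ = -0.6952, v₂ = 2.6874

heading to target = atan2(1.5−3.5, -1.5−-5) = -0.5191
Δθ = wrap(-0.5191 − 0.5236) = -1.0427; ω₁ = Δθ/dt₁ = -0.6952
distance = √((-1.5−-5)² + (1.5−3.5)²) = 4.0311; v₂ = distance/dt₂ = 2.6874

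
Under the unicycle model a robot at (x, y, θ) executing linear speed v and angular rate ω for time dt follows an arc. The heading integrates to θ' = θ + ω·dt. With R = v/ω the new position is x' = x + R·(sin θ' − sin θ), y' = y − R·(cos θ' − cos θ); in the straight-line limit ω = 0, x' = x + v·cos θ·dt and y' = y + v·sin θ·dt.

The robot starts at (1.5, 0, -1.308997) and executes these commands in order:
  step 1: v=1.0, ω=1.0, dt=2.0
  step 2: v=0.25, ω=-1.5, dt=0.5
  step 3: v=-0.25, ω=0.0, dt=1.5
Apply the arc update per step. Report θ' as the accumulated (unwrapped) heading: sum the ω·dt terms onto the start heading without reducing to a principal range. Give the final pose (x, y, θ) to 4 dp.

(2.8449, -0.4517, -0.0590)

step 1: θ'=0.6910 (R=1.0000) → pose (3.1032, -0.5118, 0.6910)
step 2: θ'=-0.0590 (R=-0.1667) → pose (3.2193, -0.4738, -0.0590)
step 3: θ'=-0.0590 (straight) → pose (2.8449, -0.4517, -0.0590)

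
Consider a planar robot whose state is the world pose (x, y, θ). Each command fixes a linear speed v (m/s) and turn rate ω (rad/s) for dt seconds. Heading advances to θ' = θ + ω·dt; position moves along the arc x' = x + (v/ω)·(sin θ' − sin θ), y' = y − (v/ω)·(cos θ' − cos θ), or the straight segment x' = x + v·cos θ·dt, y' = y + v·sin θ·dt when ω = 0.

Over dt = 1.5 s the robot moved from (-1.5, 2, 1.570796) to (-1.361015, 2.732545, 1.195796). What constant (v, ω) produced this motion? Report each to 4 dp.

v = 0.5000, ω = -0.2500

Δθ = 1.195796 − 1.570796 = -0.375000
ω = Δθ/dt = -0.375000/1.5 = -0.2500
R = −Δy/(cos θ' − cos θ) = -2.0000
v = R·ω = -2.0000·-0.2500 = 0.5000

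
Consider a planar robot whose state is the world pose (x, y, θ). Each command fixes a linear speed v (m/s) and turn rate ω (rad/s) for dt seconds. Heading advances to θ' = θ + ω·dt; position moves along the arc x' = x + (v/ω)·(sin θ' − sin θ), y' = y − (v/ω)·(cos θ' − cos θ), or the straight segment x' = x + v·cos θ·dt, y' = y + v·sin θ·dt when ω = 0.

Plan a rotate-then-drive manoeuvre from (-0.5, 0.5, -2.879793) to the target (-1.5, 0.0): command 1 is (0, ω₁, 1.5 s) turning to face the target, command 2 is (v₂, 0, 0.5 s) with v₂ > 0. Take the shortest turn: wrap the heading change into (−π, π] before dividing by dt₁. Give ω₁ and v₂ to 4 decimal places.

ω₁ = 0.1346, v₂ = 2.2361

heading to target = atan2(0−0.5, -1.5−-0.5) = -2.6779
Δθ = wrap(-2.6779 − -2.8798) = 0.2018; ω₁ = Δθ/dt₁ = 0.1346
distance = √((-1.5−-0.5)² + (0−0.5)²) = 1.1180; v₂ = distance/dt₂ = 2.2361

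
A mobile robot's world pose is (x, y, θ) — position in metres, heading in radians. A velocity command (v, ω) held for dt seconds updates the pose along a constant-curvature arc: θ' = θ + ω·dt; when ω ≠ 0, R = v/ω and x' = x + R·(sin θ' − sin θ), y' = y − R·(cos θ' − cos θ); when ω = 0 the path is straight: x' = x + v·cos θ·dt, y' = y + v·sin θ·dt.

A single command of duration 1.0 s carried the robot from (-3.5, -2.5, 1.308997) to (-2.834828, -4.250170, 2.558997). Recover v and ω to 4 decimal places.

v = -2.0000, ω = 1.2500

Δθ = 2.558997 − 1.308997 = 1.250000
ω = Δθ/dt = 1.250000/1.0 = 1.2500
R = −Δy/(cos θ' − cos θ) = -1.6000
v = R·ω = -1.6000·1.2500 = -2.0000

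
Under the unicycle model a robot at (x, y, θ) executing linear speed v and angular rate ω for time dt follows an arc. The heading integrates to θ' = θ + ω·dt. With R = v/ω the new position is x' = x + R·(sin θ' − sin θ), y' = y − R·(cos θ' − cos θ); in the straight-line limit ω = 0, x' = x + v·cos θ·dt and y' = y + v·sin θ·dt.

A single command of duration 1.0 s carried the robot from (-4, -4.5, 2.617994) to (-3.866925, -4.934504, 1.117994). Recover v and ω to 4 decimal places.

Δθ = 1.117994 − 2.617994 = -1.500000
ω = Δθ/dt = -1.500000/1.0 = -1.5000
R = −Δy/(cos θ' − cos θ) = 0.3333
v = R·ω = 0.3333·-1.5000 = -0.5000

v = -0.5000, ω = -1.5000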